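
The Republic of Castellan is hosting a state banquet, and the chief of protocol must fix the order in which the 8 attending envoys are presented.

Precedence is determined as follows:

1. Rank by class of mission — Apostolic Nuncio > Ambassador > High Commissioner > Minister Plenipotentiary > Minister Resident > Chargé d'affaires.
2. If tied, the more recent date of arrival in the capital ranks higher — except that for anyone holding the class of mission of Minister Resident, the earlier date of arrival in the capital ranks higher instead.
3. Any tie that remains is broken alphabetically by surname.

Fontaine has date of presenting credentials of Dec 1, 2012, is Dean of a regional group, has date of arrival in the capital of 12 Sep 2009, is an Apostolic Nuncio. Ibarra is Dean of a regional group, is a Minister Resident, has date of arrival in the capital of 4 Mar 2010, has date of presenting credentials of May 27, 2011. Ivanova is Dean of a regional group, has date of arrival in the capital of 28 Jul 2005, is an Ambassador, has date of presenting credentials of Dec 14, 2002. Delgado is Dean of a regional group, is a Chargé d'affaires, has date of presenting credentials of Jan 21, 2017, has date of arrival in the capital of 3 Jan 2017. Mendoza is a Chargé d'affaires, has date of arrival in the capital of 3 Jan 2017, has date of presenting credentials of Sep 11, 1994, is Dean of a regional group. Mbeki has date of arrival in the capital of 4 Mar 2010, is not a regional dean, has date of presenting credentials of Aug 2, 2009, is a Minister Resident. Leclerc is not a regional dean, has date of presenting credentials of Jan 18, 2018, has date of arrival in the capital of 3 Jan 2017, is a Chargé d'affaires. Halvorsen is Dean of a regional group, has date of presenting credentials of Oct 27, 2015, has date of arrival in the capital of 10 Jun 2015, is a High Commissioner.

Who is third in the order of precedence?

Halvorsen

By class of mission: Fontaine (Apostolic Nuncio); then Ivanova (Ambassador); then Halvorsen (High Commissioner); then Ibarra and Mbeki (Minister Resident); then Delgado, Leclerc and Mendoza (Chargé d'affaires).
Ibarra and Mbeki both have date of arrival in the capital 4 Mar 2010, so the next rule applies.
Among Ibarra and Mbeki, alphabetically by surname: Ibarra before Mbeki.
Delgado, Leclerc and Mendoza all have date of arrival in the capital 3 Jan 2017, so the next rule applies.
Among Delgado, Leclerc and Mendoza, alphabetically by surname: Delgado before Leclerc before Mendoza.
Order: Fontaine, Ivanova, Halvorsen, Ibarra, Mbeki, Delgado, Leclerc, Mendoza.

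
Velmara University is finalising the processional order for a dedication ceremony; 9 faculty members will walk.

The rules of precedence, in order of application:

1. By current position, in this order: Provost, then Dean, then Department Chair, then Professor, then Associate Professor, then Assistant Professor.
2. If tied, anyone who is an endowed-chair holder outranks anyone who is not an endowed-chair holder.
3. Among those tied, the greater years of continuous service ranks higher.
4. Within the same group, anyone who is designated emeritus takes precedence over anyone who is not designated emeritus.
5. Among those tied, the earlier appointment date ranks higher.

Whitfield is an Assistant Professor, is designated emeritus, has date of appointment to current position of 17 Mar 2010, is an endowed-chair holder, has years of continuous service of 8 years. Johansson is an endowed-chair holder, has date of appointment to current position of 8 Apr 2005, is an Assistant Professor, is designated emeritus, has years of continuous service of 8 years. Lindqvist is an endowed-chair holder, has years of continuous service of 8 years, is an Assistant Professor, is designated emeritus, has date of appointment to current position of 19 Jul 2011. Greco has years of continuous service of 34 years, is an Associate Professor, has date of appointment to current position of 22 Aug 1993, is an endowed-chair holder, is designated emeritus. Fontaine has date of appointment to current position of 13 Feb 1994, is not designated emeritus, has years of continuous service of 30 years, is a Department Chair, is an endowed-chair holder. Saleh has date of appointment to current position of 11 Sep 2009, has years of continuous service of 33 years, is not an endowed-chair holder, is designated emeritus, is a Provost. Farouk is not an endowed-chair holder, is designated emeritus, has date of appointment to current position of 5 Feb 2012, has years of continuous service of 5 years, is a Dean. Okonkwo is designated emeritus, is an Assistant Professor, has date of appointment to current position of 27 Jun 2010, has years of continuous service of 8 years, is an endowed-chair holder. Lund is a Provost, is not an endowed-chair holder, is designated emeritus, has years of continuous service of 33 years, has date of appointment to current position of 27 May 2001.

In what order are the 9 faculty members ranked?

Lund, Saleh, Farouk, Fontaine, Greco, Johansson, Whitfield, Okonkwo, Lindqvist

By current position: Lund and Saleh (Provost); then Farouk (Dean); then Fontaine (Department Chair); then Greco (Associate Professor); then Johansson, Whitfield, Okonkwo and Lindqvist (Assistant Professor).
Lund and Saleh are each not an endowed-chair holder, so the next rule applies.
Lund and Saleh both have years of continuous service 33 years, so the next rule applies.
Lund and Saleh are each designated emeritus, so the next rule applies.
Among Lund and Saleh, by date of appointment to current position (earlier first): Lund (27 May 2001) before Saleh (11 Sep 2009).
Johansson, Whitfield, Okonkwo and Lindqvist are each an endowed-chair holder, so the next rule applies.
Johansson, Whitfield, Okonkwo and Lindqvist all have years of continuous service 8 years, so the next rule applies.
Johansson, Whitfield, Okonkwo and Lindqvist are each designated emeritus, so the next rule applies.
Among Johansson, Whitfield, Okonkwo and Lindqvist, by date of appointment to current position (earlier first): Johansson (8 Apr 2005) before Whitfield (17 Mar 2010) before Okonkwo (27 Jun 2010) before Lindqvist (19 Jul 2011).
Full order: Lund, Saleh, Farouk, Fontaine, Greco, Johansson, Whitfield, Okonkwo, Lindqvist.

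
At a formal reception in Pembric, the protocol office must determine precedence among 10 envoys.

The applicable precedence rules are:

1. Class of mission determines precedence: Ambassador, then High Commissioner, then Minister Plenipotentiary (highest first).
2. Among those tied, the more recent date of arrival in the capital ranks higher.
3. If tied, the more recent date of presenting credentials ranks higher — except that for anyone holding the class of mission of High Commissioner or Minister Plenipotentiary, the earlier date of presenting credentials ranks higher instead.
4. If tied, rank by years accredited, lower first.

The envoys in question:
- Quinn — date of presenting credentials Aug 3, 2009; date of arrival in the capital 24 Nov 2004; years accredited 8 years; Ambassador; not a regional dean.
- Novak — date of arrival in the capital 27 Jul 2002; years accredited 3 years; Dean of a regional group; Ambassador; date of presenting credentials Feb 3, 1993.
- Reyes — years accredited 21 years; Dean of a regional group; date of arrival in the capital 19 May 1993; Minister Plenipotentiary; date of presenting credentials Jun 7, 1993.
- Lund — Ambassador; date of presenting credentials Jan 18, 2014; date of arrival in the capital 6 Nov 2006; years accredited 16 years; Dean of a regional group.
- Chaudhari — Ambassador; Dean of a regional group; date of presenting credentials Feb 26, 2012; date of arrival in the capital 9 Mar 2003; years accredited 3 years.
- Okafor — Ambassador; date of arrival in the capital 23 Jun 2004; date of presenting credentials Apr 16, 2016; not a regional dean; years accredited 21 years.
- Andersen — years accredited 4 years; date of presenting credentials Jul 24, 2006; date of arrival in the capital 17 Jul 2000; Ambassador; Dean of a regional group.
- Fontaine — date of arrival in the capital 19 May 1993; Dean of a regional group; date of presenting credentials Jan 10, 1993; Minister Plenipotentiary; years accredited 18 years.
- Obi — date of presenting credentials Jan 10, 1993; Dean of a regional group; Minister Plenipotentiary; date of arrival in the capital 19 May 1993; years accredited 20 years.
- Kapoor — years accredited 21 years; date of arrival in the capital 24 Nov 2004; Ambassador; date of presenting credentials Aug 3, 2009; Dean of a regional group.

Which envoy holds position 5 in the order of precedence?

Chaudhari

By class of mission: Lund, Quinn, Kapoor, Okafor, Chaudhari, Novak and Andersen (Ambassador); then Fontaine, Obi and Reyes (Minister Plenipotentiary).
Among Lund, Quinn, Kapoor, Okafor, Chaudhari, Novak and Andersen, by date of arrival in the capital (later first): Lund (6 Nov 2006) before Quinn and Kapoor (24 Nov 2004) before Okafor (23 Jun 2004) before Chaudhari (9 Mar 2003) before Novak (27 Jul 2002) before Andersen (17 Jul 2000).
Quinn and Kapoor both have date of presenting credentials Aug 3, 2009, so the next rule applies.
Among Quinn and Kapoor, by years accredited (lower first): Quinn (8 years) before Kapoor (21 years).
Fontaine, Obi and Reyes all have date of arrival in the capital 19 May 1993, so the next rule applies.
Among Fontaine, Obi and Reyes, by date of presenting credentials (earlier first) (reversed rule for this group): Fontaine and Obi (Jan 10, 1993) before Reyes (Jun 7, 1993).
Among Fontaine and Obi, by years accredited (lower first): Fontaine (18 years) before Obi (20 years).
Order: Lund, Quinn, Kapoor, Okafor, Chaudhari, Novak, Andersen, Fontaine, Obi, Reyes.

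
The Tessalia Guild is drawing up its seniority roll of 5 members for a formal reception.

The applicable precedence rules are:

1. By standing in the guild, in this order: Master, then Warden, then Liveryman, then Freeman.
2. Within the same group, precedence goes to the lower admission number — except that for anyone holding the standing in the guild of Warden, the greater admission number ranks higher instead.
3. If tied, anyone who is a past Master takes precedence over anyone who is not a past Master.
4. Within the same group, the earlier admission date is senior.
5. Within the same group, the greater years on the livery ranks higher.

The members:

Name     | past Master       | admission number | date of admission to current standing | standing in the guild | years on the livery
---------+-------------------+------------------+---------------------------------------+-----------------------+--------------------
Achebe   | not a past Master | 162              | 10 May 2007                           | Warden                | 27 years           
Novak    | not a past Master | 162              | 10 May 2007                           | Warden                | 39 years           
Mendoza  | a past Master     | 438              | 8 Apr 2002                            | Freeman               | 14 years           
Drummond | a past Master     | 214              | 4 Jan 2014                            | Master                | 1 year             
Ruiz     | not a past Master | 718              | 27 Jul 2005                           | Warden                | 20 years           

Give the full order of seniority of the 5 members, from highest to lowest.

By standing in the guild: Drummond (Master); then Ruiz, Novak and Achebe (Warden); then Mendoza (Freeman).
Among Ruiz, Novak and Achebe, by admission number (higher first) (reversed rule for this group): Ruiz (718) before Novak and Achebe (162).
Novak and Achebe are each not a past Master, so the next rule applies.
Novak and Achebe both have date of admission to current standing 10 May 2007, so the next rule applies.
Among Novak and Achebe, by years on the livery (higher first): Novak (39 years) before Achebe (27 years).
Full order: Drummond, Ruiz, Novak, Achebe, Mendoza.

Drummond, Ruiz, Novak, Achebe, Mendoza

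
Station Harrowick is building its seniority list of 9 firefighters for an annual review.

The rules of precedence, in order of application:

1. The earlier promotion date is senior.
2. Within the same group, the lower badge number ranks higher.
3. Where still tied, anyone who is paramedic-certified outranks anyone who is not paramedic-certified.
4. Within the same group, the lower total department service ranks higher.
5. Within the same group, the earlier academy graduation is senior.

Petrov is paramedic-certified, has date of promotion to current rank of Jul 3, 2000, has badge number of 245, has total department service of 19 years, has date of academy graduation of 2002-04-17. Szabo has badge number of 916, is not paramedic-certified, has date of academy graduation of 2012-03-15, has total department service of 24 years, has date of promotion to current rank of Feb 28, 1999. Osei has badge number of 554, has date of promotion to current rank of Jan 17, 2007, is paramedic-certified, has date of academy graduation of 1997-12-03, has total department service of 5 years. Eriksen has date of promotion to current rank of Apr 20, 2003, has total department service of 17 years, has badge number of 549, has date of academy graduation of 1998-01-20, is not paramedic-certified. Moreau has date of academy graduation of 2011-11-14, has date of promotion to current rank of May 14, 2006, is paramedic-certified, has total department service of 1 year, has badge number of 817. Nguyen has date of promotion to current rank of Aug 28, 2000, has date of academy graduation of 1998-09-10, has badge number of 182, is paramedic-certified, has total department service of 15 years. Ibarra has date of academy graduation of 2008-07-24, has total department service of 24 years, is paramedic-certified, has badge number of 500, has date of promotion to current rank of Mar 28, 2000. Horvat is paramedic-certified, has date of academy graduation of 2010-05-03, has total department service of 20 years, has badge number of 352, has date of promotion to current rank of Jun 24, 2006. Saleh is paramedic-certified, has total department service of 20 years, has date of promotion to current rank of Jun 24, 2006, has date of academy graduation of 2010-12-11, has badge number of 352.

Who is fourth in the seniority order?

Nguyen

By date of promotion to current rank (earlier first): Szabo (Feb 28, 1999); then Ibarra (Mar 28, 2000); then Petrov (Jul 3, 2000); then Nguyen (Aug 28, 2000); then Eriksen (Apr 20, 2003); then Moreau (May 14, 2006); then Horvat and Saleh (both Jun 24, 2006); then Osei (Jan 17, 2007).
Horvat and Saleh both have badge number 352, so the next rule applies.
Horvat and Saleh are each paramedic-certified, so the next rule applies.
Horvat and Saleh both have total department service 20 years, so the next rule applies.
Among Horvat and Saleh, by date of academy graduation (earlier first): Horvat (2010-05-03) before Saleh (2010-12-11).
Order: Szabo, Ibarra, Petrov, Nguyen, Eriksen, Moreau, Horvat, Saleh, Osei.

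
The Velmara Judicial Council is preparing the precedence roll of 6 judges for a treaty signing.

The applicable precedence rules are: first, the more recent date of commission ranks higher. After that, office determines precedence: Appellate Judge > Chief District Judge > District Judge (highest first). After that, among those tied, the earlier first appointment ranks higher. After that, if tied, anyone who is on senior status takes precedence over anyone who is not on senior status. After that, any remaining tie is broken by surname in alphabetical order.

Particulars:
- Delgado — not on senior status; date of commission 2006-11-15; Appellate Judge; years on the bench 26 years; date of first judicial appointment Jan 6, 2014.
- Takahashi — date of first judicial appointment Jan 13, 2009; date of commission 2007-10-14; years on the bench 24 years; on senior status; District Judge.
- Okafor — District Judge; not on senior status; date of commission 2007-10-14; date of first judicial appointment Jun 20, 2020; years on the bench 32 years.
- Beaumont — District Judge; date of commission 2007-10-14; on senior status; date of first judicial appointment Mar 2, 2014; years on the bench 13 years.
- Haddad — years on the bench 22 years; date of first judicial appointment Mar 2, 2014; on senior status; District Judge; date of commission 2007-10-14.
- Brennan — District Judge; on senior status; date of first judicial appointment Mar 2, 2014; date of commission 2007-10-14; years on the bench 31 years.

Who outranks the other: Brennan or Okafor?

By date of commission (later first): Takahashi, Beaumont, Brennan, Haddad and Okafor (each 2007-10-14); then Delgado (2006-11-15).
Takahashi, Beaumont, Brennan, Haddad and Okafor are each District Judge, so the next rule applies.
Among Takahashi, Beaumont, Brennan, Haddad and Okafor, by date of first judicial appointment (earlier first): Takahashi (Jan 13, 2009) before Beaumont, Brennan and Haddad (Mar 2, 2014) before Okafor (Jun 20, 2020).
Beaumont, Brennan and Haddad are each on senior status, so the next rule applies.
Among Beaumont, Brennan and Haddad, alphabetically by surname: Beaumont before Brennan before Haddad.
So Brennan takes precedence.

Brennan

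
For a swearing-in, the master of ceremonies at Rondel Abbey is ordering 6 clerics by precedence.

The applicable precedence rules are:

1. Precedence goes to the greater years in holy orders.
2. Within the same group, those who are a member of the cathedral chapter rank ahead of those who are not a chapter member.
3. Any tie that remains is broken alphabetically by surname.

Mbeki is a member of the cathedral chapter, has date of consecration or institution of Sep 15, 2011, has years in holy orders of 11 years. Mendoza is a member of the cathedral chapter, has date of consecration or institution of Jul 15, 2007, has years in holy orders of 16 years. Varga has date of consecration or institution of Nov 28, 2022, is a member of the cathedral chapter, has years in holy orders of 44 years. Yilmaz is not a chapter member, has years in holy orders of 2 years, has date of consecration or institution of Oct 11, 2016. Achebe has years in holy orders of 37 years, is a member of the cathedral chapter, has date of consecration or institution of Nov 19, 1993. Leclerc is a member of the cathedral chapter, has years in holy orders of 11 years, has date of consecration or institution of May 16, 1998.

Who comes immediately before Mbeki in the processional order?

Leclerc

By years in holy orders (higher first): Varga (44 years); then Achebe (37 years); then Mendoza (16 years); then Leclerc and Mbeki (both 11 years); then Yilmaz (2 years).
Leclerc and Mbeki are each a member of the cathedral chapter, so the next rule applies.
Among Leclerc and Mbeki, alphabetically by surname: Leclerc before Mbeki.
Order: Varga, Achebe, Mendoza, Leclerc, Mbeki, Yilmaz.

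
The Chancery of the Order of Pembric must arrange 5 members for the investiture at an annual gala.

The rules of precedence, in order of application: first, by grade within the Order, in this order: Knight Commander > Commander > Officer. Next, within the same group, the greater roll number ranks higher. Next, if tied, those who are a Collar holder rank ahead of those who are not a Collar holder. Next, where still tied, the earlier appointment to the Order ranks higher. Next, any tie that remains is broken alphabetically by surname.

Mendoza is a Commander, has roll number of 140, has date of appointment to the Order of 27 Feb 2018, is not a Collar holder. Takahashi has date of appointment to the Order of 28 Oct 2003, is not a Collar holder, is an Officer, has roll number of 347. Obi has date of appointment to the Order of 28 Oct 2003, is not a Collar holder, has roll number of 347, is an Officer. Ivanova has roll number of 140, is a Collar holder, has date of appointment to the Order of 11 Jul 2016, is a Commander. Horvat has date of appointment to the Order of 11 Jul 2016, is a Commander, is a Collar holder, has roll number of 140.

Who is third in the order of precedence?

Mendoza

By grade within the Order: Horvat, Ivanova and Mendoza (Commander); then Obi and Takahashi (Officer).
Horvat, Ivanova and Mendoza all have roll number 140, so the next rule applies.
Among Horvat, Ivanova and Mendoza, a Collar holder before not a Collar holder: Horvat and Ivanova (a Collar holder) before Mendoza (not a Collar holder).
Horvat and Ivanova both have date of appointment to the Order 11 Jul 2016, so the next rule applies.
Among Horvat and Ivanova, alphabetically by surname: Horvat before Ivanova.
Obi and Takahashi both have roll number 347, so the next rule applies.
Obi and Takahashi are each not a Collar holder, so the next rule applies.
Obi and Takahashi both have date of appointment to the Order 28 Oct 2003, so the next rule applies.
Among Obi and Takahashi, alphabetically by surname: Obi before Takahashi.
Order: Horvat, Ivanova, Mendoza, Obi, Takahashi.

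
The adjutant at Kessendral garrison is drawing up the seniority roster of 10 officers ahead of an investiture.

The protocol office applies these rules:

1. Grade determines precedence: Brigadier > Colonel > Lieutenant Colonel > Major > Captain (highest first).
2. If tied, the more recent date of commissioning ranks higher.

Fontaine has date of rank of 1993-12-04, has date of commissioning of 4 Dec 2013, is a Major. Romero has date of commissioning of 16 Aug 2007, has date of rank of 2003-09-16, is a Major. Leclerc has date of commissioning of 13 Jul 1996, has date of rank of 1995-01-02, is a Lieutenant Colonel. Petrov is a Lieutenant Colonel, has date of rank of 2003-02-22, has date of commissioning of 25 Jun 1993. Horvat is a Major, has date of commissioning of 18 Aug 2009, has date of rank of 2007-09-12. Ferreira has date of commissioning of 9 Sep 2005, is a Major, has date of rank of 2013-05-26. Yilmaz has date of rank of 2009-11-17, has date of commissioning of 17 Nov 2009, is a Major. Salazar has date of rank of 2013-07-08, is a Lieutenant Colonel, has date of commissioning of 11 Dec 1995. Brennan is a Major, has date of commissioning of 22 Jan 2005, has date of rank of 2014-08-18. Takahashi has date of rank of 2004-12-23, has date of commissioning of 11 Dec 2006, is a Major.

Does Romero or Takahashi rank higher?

Romero

By grade: Leclerc, Salazar and Petrov (Lieutenant Colonel); then Fontaine, Yilmaz, Horvat, Romero, Takahashi, Ferreira and Brennan (Major).
Among Leclerc, Salazar and Petrov, by date of commissioning (later first): Leclerc (13 Jul 1996) before Salazar (11 Dec 1995) before Petrov (25 Jun 1993).
Among Fontaine, Yilmaz, Horvat, Romero, Takahashi, Ferreira and Brennan, by date of commissioning (later first): Fontaine (4 Dec 2013) before Yilmaz (17 Nov 2009) before Horvat (18 Aug 2009) before Romero (16 Aug 2007) before Takahashi (11 Dec 2006) before Ferreira (9 Sep 2005) before Brennan (22 Jan 2005).
So Romero takes precedence.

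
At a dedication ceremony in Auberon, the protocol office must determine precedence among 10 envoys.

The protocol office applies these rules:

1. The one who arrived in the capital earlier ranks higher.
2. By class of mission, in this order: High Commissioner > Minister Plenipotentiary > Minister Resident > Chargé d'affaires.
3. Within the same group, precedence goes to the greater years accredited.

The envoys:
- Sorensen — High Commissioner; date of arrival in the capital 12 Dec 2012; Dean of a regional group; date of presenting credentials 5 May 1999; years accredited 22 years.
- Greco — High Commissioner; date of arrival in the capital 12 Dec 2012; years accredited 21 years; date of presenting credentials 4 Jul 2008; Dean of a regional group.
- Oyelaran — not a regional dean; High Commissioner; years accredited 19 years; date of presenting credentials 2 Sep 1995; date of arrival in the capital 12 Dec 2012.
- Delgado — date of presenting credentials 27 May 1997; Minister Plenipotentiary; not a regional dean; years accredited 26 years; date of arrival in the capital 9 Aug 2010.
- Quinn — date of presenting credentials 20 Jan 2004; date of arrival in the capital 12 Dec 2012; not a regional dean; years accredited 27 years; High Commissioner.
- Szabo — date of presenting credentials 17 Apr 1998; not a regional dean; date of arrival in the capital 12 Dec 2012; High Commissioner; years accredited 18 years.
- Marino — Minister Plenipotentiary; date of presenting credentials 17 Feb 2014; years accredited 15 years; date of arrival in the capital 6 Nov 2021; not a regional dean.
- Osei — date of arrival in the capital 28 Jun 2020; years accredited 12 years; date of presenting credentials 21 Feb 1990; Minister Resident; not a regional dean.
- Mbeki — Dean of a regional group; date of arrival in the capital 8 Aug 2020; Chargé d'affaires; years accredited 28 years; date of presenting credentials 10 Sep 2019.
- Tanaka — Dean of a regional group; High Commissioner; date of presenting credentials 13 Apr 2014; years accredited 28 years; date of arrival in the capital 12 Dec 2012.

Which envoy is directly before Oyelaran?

By date of arrival in the capital (earlier first): Delgado (9 Aug 2010); then Tanaka, Quinn, Sorensen, Greco, Oyelaran and Szabo (each 12 Dec 2012); then Osei (28 Jun 2020); then Mbeki (8 Aug 2020); then Marino (6 Nov 2021).
Tanaka, Quinn, Sorensen, Greco, Oyelaran and Szabo are each High Commissioner, so the next rule applies.
Among Tanaka, Quinn, Sorensen, Greco, Oyelaran and Szabo, by years accredited (higher first): Tanaka (28 years) before Quinn (27 years) before Sorensen (22 years) before Greco (21 years) before Oyelaran (19 years) before Szabo (18 years).
Order: Delgado, Tanaka, Quinn, Sorensen, Greco, Oyelaran, Szabo, Osei, Mbeki, Marino.

Greco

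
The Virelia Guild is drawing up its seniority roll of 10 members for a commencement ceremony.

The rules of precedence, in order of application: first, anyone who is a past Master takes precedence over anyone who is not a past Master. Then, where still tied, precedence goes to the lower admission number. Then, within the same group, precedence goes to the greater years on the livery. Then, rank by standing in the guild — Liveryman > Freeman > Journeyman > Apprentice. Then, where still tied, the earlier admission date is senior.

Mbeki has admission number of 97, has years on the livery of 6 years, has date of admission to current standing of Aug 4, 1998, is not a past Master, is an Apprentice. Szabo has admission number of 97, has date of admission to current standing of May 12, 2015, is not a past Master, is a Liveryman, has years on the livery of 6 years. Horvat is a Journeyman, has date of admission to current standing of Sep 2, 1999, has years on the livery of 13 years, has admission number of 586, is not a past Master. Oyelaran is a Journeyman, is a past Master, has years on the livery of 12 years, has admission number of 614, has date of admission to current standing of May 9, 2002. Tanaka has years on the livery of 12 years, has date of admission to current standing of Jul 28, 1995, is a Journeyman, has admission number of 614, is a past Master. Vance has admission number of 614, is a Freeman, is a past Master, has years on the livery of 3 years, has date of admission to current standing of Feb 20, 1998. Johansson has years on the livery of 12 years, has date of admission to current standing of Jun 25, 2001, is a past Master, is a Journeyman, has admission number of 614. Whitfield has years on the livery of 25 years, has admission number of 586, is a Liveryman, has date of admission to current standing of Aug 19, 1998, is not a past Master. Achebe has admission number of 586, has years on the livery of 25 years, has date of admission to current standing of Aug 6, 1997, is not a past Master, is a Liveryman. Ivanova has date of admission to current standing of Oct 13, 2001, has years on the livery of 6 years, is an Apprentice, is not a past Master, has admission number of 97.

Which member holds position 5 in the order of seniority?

Szabo

By the first rule: Tanaka, Johansson, Oyelaran and Vance (each a past Master); then Szabo, Mbeki, Ivanova, Achebe, Whitfield and Horvat (each not a past Master).
Tanaka, Johansson, Oyelaran and Vance all have admission number 614, so the next rule applies.
Among Tanaka, Johansson, Oyelaran and Vance, by years on the livery (higher first): Tanaka, Johansson and Oyelaran (12 years) before Vance (3 years).
Tanaka, Johansson and Oyelaran are each Journeyman, so the next rule applies.
Among Tanaka, Johansson and Oyelaran, by date of admission to current standing (earlier first): Tanaka (Jul 28, 1995) before Johansson (Jun 25, 2001) before Oyelaran (May 9, 2002).
Among Szabo, Mbeki, Ivanova, Achebe, Whitfield and Horvat, by admission number (lower first): Szabo, Mbeki and Ivanova (97) before Achebe, Whitfield and Horvat (586).
Szabo, Mbeki and Ivanova all have years on the livery 6 years, so the next rule applies.
Among Szabo, Mbeki and Ivanova, by standing in the guild: Szabo (Liveryman) before Mbeki and Ivanova (Apprentice).
Among Mbeki and Ivanova, by date of admission to current standing (earlier first): Mbeki (Aug 4, 1998) before Ivanova (Oct 13, 2001).
Among Achebe, Whitfield and Horvat, by years on the livery (higher first): Achebe and Whitfield (25 years) before Horvat (13 years).
Achebe and Whitfield are each Liveryman, so the next rule applies.
Among Achebe and Whitfield, by date of admission to current standing (earlier first): Achebe (Aug 6, 1997) before Whitfield (Aug 19, 1998).
Order: Tanaka, Johansson, Oyelaran, Vance, Szabo, Mbeki, Ivanova, Achebe, Whitfield, Horvat.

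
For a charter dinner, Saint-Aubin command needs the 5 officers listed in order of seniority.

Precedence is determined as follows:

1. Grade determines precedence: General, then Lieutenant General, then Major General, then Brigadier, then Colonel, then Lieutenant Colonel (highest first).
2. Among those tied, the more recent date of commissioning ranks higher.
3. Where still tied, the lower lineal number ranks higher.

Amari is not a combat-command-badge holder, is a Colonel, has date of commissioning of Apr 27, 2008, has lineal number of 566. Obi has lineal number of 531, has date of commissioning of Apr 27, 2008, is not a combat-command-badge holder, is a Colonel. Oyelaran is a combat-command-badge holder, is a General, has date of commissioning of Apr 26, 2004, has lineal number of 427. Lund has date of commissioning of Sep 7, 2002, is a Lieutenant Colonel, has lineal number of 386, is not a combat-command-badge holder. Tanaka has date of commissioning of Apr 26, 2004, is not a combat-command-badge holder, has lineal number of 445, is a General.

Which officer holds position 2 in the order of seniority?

By grade: Oyelaran and Tanaka (General); then Obi and Amari (Colonel); then Lund (Lieutenant Colonel).
Oyelaran and Tanaka both have date of commissioning Apr 26, 2004, so the next rule applies.
Among Oyelaran and Tanaka, by lineal number (lower first): Oyelaran (427) before Tanaka (445).
Obi and Amari both have date of commissioning Apr 27, 2008, so the next rule applies.
Among Obi and Amari, by lineal number (lower first): Obi (531) before Amari (566).
Order: Oyelaran, Tanaka, Obi, Amari, Lund.

Tanaka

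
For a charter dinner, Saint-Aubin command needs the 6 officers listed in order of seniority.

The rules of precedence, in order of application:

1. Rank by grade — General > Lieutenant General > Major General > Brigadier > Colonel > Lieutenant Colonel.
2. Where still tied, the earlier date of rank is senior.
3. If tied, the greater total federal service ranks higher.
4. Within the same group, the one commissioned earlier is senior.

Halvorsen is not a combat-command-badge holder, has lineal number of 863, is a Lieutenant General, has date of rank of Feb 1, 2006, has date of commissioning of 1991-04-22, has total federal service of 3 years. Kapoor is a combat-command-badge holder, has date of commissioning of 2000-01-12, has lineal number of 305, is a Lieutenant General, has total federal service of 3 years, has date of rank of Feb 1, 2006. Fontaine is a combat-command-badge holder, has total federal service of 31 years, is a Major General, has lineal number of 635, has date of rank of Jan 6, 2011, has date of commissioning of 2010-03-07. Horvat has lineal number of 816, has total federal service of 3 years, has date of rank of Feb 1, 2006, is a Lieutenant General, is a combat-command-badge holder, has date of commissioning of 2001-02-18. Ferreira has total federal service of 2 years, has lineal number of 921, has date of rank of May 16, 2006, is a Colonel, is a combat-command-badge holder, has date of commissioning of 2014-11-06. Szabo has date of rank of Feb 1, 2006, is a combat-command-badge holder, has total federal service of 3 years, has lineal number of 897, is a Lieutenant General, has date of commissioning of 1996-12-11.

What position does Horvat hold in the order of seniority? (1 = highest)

By grade: Halvorsen, Szabo, Kapoor and Horvat (Lieutenant General); then Fontaine (Major General); then Ferreira (Colonel).
Halvorsen, Szabo, Kapoor and Horvat all have date of rank Feb 1, 2006, so the next rule applies.
Halvorsen, Szabo, Kapoor and Horvat all have total federal service 3 years, so the next rule applies.
Among Halvorsen, Szabo, Kapoor and Horvat, by date of commissioning (earlier first): Halvorsen (1991-04-22) before Szabo (1996-12-11) before Kapoor (2000-01-12) before Horvat (2001-02-18).
Order: Halvorsen, Szabo, Kapoor, Horvat, Fontaine, Ferreira. So position 4.

4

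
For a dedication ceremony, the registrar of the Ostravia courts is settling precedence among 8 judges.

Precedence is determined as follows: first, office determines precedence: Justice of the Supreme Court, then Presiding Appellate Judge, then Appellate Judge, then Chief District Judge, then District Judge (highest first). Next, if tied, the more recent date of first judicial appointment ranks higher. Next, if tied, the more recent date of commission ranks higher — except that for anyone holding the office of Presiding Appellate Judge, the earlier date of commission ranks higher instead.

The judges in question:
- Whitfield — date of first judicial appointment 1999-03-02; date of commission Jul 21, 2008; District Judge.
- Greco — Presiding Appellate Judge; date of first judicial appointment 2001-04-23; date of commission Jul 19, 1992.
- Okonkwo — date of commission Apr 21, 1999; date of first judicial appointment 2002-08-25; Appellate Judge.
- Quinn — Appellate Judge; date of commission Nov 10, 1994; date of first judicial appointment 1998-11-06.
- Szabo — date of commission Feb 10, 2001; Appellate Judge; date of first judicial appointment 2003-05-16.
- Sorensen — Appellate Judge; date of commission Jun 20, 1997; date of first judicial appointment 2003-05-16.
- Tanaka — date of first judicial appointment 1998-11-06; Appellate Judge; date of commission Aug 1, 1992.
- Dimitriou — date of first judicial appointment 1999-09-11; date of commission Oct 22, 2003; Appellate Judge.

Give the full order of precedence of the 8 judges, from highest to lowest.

Greco, Szabo, Sorensen, Okonkwo, Dimitriou, Quinn, Tanaka, Whitfield

By office: Greco (Presiding Appellate Judge); then Szabo, Sorensen, Okonkwo, Dimitriou, Quinn and Tanaka (Appellate Judge); then Whitfield (District Judge).
Among Szabo, Sorensen, Okonkwo, Dimitriou, Quinn and Tanaka, by date of first judicial appointment (later first): Szabo and Sorensen (2003-05-16) before Okonkwo (2002-08-25) before Dimitriou (1999-09-11) before Quinn and Tanaka (1998-11-06).
Among Szabo and Sorensen, by date of commission (later first): Szabo (Feb 10, 2001) before Sorensen (Jun 20, 1997).
Among Quinn and Tanaka, by date of commission (later first): Quinn (Nov 10, 1994) before Tanaka (Aug 1, 1992).
Full order: Greco, Szabo, Sorensen, Okonkwo, Dimitriou, Quinn, Tanaka, Whitfield.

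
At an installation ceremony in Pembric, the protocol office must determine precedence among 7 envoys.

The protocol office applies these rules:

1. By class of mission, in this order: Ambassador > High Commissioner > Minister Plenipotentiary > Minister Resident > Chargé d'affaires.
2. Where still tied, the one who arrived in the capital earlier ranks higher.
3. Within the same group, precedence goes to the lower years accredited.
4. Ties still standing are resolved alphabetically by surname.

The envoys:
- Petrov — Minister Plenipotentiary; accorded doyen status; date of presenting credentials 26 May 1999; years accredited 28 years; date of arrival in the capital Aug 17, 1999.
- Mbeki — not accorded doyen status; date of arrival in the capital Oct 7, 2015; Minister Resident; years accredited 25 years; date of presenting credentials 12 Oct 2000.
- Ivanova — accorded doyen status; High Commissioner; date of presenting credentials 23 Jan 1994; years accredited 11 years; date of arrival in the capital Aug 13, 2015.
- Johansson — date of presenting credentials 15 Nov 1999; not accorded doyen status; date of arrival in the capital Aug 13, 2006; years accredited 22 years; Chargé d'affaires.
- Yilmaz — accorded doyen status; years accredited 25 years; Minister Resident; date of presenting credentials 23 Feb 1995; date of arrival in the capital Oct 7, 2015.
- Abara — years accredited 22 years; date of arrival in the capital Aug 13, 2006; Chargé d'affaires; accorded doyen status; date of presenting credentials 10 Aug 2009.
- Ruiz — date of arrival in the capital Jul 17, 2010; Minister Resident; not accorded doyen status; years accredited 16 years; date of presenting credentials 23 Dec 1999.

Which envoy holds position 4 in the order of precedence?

Mbeki

By class of mission: Ivanova (High Commissioner); then Petrov (Minister Plenipotentiary); then Ruiz, Mbeki and Yilmaz (Minister Resident); then Abara and Johansson (Chargé d'affaires).
Among Ruiz, Mbeki and Yilmaz, by date of arrival in the capital (earlier first): Ruiz (Jul 17, 2010) before Mbeki and Yilmaz (Oct 7, 2015).
Mbeki and Yilmaz both have years accredited 25 years, so the next rule applies.
Among Mbeki and Yilmaz, alphabetically by surname: Mbeki before Yilmaz.
Abara and Johansson both have date of arrival in the capital Aug 13, 2006, so the next rule applies.
Abara and Johansson both have years accredited 22 years, so the next rule applies.
Among Abara and Johansson, alphabetically by surname: Abara before Johansson.
Order: Ivanova, Petrov, Ruiz, Mbeki, Yilmaz, Abara, Johansson.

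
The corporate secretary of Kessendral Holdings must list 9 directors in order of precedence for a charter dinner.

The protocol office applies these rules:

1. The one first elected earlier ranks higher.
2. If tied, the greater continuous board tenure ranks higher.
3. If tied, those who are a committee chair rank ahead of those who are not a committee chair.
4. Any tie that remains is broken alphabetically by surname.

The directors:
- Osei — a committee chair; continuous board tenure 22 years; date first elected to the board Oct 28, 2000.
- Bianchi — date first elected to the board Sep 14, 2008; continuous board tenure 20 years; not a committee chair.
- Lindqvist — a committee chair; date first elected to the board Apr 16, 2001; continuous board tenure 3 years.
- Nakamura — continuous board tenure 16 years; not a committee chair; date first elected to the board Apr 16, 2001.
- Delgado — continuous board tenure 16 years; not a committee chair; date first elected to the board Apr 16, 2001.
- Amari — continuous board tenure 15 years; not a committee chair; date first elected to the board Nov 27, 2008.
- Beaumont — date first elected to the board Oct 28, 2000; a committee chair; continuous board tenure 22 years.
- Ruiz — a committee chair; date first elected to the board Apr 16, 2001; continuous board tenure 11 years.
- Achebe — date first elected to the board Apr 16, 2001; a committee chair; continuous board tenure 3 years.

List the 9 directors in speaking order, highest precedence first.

By date first elected to the board (earlier first): Beaumont and Osei (both Oct 28, 2000); then Delgado, Nakamura, Ruiz, Achebe and Lindqvist (each Apr 16, 2001); then Bianchi (Sep 14, 2008); then Amari (Nov 27, 2008).
Beaumont and Osei both have continuous board tenure 22 years, so the next rule applies.
Beaumont and Osei are each a committee chair, so the next rule applies.
Among Beaumont and Osei, alphabetically by surname: Beaumont before Osei.
Among Delgado, Nakamura, Ruiz, Achebe and Lindqvist, by continuous board tenure (higher first): Delgado and Nakamura (16 years) before Ruiz (11 years) before Achebe and Lindqvist (3 years).
Delgado and Nakamura are each not a committee chair, so the next rule applies.
Among Delgado and Nakamura, alphabetically by surname: Delgado before Nakamura.
Achebe and Lindqvist are each a committee chair, so the next rule applies.
Among Achebe and Lindqvist, alphabetically by surname: Achebe before Lindqvist.
Full order: Beaumont, Osei, Delgado, Nakamura, Ruiz, Achebe, Lindqvist, Bianchi, Amari.

Beaumont, Osei, Delgado, Nakamura, Ruiz, Achebe, Lindqvist, Bianchi, Amari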